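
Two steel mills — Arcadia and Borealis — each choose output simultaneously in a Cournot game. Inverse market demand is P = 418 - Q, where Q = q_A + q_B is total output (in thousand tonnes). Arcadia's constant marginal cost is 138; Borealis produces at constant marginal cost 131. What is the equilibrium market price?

Arcadia's profit: π_A = (418 - Q)q_A - (138q_A). Setting ∂π_A/∂q_A = 0: 280 - 2q_A - (q_B) = 0.
Borealis's profit: π_B = (418 - Q)q_B - (131q_B). Setting ∂π_B/∂q_B = 0: 287 - 2q_B - (q_A) = 0.
Rearranging gives the reaction functions q_A = (280 - q_B)/2 and q_B = (287 - q_A)/2.
Substituting one into the other gives q_A = 91 and q_B = 98.
Total output Q = 189, so price P = 418 - 189 = 229.

229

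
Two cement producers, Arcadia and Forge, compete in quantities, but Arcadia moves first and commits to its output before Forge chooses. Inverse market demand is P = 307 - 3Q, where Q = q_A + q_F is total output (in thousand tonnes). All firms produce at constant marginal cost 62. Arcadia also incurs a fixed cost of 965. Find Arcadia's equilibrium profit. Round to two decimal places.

1536.04

Solve by backward induction. Given q_A, the follower Forge maximises π_F = (307 - 3q_A - 3q_F)q_F - 62q_F.
Setting the follower's marginal profit to zero, 245 - 3q_A - 6q_F = 0, i.e. q_F = (245 - 3q_A)/6.
The leader anticipates this reaction. Substituting into P = 307 - 3Q gives P = 369/2 - (3/2)q_A, so π_A = (369/2 - (3/2)q_A)q_A - 62q_A.
The leader's first-order condition 245/2 - 3q_A = 0 yields q_A = 245/6.
Then q_F = (245 - 3·(245/6))/6 = 245/12.
Price P = 307 - 3·(245/4) = 493/4.
Arcadia's profit: (493/4 - 62)·(245/6) - 965 = 1536.0417.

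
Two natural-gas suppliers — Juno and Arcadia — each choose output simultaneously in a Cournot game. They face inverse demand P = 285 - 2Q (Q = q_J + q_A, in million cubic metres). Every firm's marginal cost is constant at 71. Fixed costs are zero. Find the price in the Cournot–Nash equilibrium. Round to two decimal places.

A representative firm's profit is π_i = q_i(285 - 2Q) - 71q_i.
Setting ∂π_i/∂q_i = 0 with rivals' quantities fixed: 214 - 4q_i - 2q_j = 0.
By symmetry each firm produces the same amount; substituting q_j = q_i yields q_i = 214/6 = 107/3.
Total output Q = 214/3, so price P = 285 - 2·(214/3) = 427/3.

142.33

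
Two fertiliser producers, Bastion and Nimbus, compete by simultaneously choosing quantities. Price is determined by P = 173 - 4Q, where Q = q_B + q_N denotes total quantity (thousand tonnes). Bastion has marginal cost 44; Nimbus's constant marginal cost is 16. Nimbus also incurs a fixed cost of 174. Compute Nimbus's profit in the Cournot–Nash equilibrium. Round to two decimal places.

776.69

Bastion's profit: π_B = (173 - 4Q)q_B - (44q_B). Setting ∂π_B/∂q_B = 0: 129 - 8q_B - 4(q_N) = 0.
Nimbus's profit: π_N = (173 - 4Q)q_N - (16q_N). Setting ∂π_N/∂q_N = 0: 157 - 8q_N - 4(q_B) = 0.
So q_B = (129 - 4q_N)/8 and q_N = (157 - 4q_B)/8.
Substituting one into the other gives q_B = 101/12 and q_N = 185/12.
Price P = 173 - 4·(143/6) = 233/3.
Nimbus's profit: (233/3 - 16)·(185/12) - 174 = 776.6944.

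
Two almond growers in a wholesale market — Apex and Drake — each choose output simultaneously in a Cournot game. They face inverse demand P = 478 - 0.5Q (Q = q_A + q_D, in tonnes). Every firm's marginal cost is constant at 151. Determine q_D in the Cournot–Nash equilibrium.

218

A representative firm's profit is π_i = q_i(478 - 0.5Q) - 151q_i.
Setting ∂π_i/∂q_i = 0 with rivals' quantities fixed: 327 - q_i - (1/2)q_j = 0.
By symmetry each firm produces the same amount; substituting q_j = q_i yields q_i = 327/(3/2) = 218.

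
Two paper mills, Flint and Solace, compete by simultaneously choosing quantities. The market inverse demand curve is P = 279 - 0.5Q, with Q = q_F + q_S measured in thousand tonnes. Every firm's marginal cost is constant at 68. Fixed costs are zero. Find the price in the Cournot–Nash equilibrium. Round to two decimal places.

138.33

Each firm earns π_i = (279 - 0.5Q)q_i - 68q_i.
First-order condition (treating rivals' output as given): 211 - q_i - (1/2)q_j = 0.
With identical firms every q_j equals q_i, so q_j = q_i and 211 = (3/2)q_i, giving q_i = 422/3.
Total output Q = 844/3, so price P = 279 - (1/2)·(844/3) = 415/3.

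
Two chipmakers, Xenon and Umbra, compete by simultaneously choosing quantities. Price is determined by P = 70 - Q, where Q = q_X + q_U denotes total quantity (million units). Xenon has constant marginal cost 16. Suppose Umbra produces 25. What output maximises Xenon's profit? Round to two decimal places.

14.50

With the rival's output fixed at 25, Xenon's profit is π_X = (70 - 25 - q_X)q_X - (16q_X) = (45 - q_X)q_X - (16q_X).
∂π_X/∂q_X = 29 - 2q_X = 0, so q_X = 29/2.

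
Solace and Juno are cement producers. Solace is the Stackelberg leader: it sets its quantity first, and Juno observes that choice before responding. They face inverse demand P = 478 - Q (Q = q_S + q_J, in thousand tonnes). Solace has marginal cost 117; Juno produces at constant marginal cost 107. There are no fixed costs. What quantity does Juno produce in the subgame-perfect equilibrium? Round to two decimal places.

97.75

Solve by backward induction. Given q_S, the follower Juno maximises π_J = (478 - q_S - q_J)q_J - 107q_J.
Follower FOC: 371 - q_S - 2q_J = 0, so q_J(q_S) = (371 - q_S)/2.
Solace substitutes q_J(q_S) into its own profit: π_S = q_S(478 - q_S - (371 - q_S)/2) - 117q_S = (585/2 - (1/2)q_S)q_S - 117q_S.
Maximising: ∂π_S/∂q_S = 351/2 - q_S = 0, giving q_S = 351/2.
Then q_J = (371 - 351/2)/2 = 391/4.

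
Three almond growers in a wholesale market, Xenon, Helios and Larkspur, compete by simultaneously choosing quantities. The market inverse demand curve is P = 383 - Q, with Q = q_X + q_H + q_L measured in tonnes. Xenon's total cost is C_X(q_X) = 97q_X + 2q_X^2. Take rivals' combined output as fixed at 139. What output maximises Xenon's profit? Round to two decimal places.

24.50

With rivals' combined output fixed at 139, Xenon's profit is π_X = (383 - 139 - q_X)q_X - (97q_X + 2q_X²) = (244 - q_X)q_X - (97q_X + 2q_X²).
∂π_X/∂q_X = 147 - 6q_X = 0, so q_X = 49/2.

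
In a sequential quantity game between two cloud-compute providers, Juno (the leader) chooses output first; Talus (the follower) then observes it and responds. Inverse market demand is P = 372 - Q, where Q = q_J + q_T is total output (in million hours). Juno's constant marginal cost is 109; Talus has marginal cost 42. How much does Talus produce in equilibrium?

116

The follower Talus best-responds to any q_J: π_T = (372 - Q)q_T - 42q_T.
∂π_T/∂q_T = 330 - q_J - 2q_T = 0 gives the reaction function q_T = (330 - q_J)/2.
Juno substitutes q_T(q_J) into its own profit: π_J = q_J(372 - q_J - (330 - q_J)/2) - 109q_J = (207 - (1/2)q_J)q_J - 109q_J.
Leader FOC: 98 - q_J = 0, so q_J = 98.
Then q_T = (330 - 98)/2 = 116.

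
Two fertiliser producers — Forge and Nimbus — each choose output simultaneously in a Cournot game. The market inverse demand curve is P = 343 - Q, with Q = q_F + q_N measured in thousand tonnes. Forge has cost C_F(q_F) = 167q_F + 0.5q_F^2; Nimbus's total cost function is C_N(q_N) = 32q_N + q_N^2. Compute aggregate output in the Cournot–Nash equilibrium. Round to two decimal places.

Forge's profit: π_F = (343 - Q)q_F - (167q_F + (1/2)q_F²). Setting ∂π_F/∂q_F = 0: 176 - 3q_F - (q_N) = 0.
Nimbus's first-order condition: 311 - 4q_N - (q_F) = 0.
Best responses: q_F = (176 - q_N)/3, q_N = (311 - q_F)/4.
Substituting one into the other gives q_F = 393/11 and q_N = 757/11.
Total output Q = 393/11 + 757/11 = 1150/11.

104.55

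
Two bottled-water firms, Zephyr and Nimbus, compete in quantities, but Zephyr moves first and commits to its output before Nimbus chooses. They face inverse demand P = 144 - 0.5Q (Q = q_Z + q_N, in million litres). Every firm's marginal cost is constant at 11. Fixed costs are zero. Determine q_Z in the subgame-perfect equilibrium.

Solve by backward induction. Given q_Z, the follower Nimbus maximises π_N = (144 - (1/2)q_Z - (1/2)q_N)q_N - 11q_N.
∂π_N/∂q_N = 133 - (1/2)q_Z - q_N = 0 gives the reaction function q_N = (133 - (1/2)q_Z).
The leader anticipates this reaction. Substituting into P = 144 - 0.5Q gives P = 155/2 - (1/4)q_Z, so π_Z = (155/2 - (1/4)q_Z)q_Z - 11q_Z.
Maximising: ∂π_Z/∂q_Z = 133/2 - (1/2)q_Z = 0, giving q_Z = 133.
Then q_N = (133 - (1/2)·133) = 133/2.

133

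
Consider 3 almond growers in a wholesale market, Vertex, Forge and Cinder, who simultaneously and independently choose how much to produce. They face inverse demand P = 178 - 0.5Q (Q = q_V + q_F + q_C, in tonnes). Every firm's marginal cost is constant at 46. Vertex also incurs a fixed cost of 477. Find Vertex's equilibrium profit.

1701

A representative firm's profit is π_i = q_i(178 - 0.5Q) - 46q_i.
Setting ∂π_i/∂q_i = 0 with rivals' quantities fixed: 132 - q_i - (1/2)·Σ_{j≠i} q_j = 0.
By symmetry each firm produces the same amount; substituting Σ_{j≠i} q_j = 2q_i yields q_i = 132/2 = 66.
Price P = 178 - (1/2)·198 = 79.
Vertex's profit: (79 - 46)·66 - 477 = 1701.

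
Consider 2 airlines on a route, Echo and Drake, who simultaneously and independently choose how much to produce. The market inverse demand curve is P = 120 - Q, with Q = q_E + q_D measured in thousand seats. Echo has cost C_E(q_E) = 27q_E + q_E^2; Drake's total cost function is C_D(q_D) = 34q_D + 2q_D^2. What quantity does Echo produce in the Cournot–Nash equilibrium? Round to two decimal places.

Echo's profit: π_E = (120 - Q)q_E - (27q_E + q_E²). Setting ∂π_E/∂q_E = 0: 93 - 4q_E - (q_D) = 0.
Drake's first-order condition: 86 - 6q_D - (q_E) = 0.
So q_E = (93 - q_D)/4 and q_D = (86 - q_E)/6.
Substituting one into the other gives q_E = 472/23 and q_D = 251/23.

20.52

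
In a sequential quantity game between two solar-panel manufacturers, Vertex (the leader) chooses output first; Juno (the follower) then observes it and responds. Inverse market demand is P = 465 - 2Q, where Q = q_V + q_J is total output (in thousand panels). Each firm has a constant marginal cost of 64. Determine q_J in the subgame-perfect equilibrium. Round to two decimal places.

50.13

Solve by backward induction. Given q_V, the follower Juno maximises π_J = (465 - 2q_V - 2q_J)q_J - 64q_J.
Setting the follower's marginal profit to zero, 401 - 2q_V - 4q_J = 0, i.e. q_J = (401 - 2q_V)/4.
Vertex substitutes q_J(q_V) into its own profit: π_V = q_V(465 - 2q_V - (401 - 2q_V)/2) - 64q_V = (529/2 - q_V)q_V - 64q_V.
Maximising: ∂π_V/∂q_V = 401/2 - 2q_V = 0, giving q_V = 401/4.
Then q_J = (401 - 2·(401/4))/4 = 401/8.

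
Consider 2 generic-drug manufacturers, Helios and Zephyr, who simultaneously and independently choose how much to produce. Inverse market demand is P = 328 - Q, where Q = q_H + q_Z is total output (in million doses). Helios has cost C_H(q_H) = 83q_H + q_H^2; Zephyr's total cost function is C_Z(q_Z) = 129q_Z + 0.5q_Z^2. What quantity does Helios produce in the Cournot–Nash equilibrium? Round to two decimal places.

48.73

Helios's profit: π_H = (328 - Q)q_H - (83q_H + q_H²). Setting ∂π_H/∂q_H = 0: 245 - 4q_H - (q_Z) = 0.
Zephyr's profit: π_Z = (328 - Q)q_Z - (129q_Z + (1/2)q_Z²). Setting ∂π_Z/∂q_Z = 0: 199 - 3q_Z - (q_H) = 0.
Rearranging gives the reaction functions q_H = (245 - q_Z)/4 and q_Z = (199 - q_H)/3.
Solving the pair: q_H = 536/11, q_Z = 551/11.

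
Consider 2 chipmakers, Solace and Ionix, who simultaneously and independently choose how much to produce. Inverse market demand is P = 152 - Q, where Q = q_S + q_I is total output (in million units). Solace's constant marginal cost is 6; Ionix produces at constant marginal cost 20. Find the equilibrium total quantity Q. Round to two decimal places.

Solace's profit: π_S = (152 - Q)q_S - (6q_S). Setting ∂π_S/∂q_S = 0: 146 - 2q_S - (q_I) = 0.
Ionix's first-order condition: 132 - 2q_I - (q_S) = 0.
Best responses: q_S = (146 - q_I)/2, q_I = (132 - q_S)/2.
Substituting one into the other gives q_S = 160/3 and q_I = 118/3.
Total output Q = 160/3 + 118/3 = 278/3.

92.67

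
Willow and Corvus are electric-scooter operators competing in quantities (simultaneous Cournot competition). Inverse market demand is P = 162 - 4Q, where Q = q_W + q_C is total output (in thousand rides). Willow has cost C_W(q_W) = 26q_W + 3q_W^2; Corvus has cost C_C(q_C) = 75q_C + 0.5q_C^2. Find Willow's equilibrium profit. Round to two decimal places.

Willow's profit: π_W = (162 - 4Q)q_W - (26q_W + 3q_W²). Setting ∂π_W/∂q_W = 0: 136 - 14q_W - 4(q_C) = 0.
Corvus's first-order condition: 87 - 9q_C - 4(q_W) = 0.
Rearranging gives the reaction functions q_W = (136 - 4q_C)/14 and q_C = (87 - 4q_W)/9.
Solving the pair: q_W = 438/55, q_C = 337/55.
Price P = 162 - 4·(155/11) = 1162/11.
Willow's profit: (1162/11)·(438/55) - 26·(438/55) - 3(438/55)² = 443.9365.

443.94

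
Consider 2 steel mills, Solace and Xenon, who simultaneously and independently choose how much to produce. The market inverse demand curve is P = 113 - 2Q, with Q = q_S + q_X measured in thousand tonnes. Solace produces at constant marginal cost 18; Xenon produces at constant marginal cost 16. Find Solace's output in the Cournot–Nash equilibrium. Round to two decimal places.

15.50

Solace's profit: π_S = (113 - 2Q)q_S - (18q_S). Setting ∂π_S/∂q_S = 0: 95 - 4q_S - 2(q_X) = 0.
Xenon's profit: π_X = (113 - 2Q)q_X - (16q_X). Setting ∂π_X/∂q_X = 0: 97 - 4q_X - 2(q_S) = 0.
Best responses: q_S = (95 - 2q_X)/4, q_X = (97 - 2q_S)/4.
Substituting one into the other gives q_S = 31/2 and q_X = 33/2.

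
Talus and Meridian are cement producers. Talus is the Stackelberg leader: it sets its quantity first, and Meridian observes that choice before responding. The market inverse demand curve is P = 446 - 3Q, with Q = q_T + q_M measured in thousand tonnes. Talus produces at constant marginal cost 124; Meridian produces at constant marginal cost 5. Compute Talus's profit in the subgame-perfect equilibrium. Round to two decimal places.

1717.04

The follower Meridian best-responds to any q_T: π_M = (446 - 3Q)q_M - 5q_M.
Follower FOC: 441 - 3q_T - 6q_M = 0, so q_M(q_T) = (441 - 3q_T)/6.
The leader anticipates this reaction. Substituting into P = 446 - 3Q gives P = 451/2 - (3/2)q_T, so π_T = (451/2 - (3/2)q_T)q_T - 124q_T.
Maximising: ∂π_T/∂q_T = 203/2 - 3q_T = 0, giving q_T = 203/6.
Then q_M = (441 - 3·(203/6))/6 = 679/12.
Price P = 446 - 3·(1085/12) = 699/4.
Talus's profit: (699/4 - 124)·(203/6) = 1717.0417.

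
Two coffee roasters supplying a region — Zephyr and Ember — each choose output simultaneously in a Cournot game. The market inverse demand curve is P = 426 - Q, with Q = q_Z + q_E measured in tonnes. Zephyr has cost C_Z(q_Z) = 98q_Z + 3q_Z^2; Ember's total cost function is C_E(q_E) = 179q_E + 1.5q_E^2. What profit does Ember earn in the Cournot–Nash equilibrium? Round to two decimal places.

4464.01

Zephyr's profit: π_Z = (426 - Q)q_Z - (98q_Z + 3q_Z²). Setting ∂π_Z/∂q_Z = 0: 328 - 8q_Z - (q_E) = 0.
Ember's first-order condition: 247 - 5q_E - (q_Z) = 0.
So q_Z = (328 - q_E)/8 and q_E = (247 - q_Z)/5.
Solving the pair: q_Z = 1393/39, q_E = 1648/39.
Price P = 426 - 77.9744 = 348.0256.
Ember's profit: 348.0256·(1648/39) - 179·(1648/39) - (3/2)(1648/39)² = 4464.0105.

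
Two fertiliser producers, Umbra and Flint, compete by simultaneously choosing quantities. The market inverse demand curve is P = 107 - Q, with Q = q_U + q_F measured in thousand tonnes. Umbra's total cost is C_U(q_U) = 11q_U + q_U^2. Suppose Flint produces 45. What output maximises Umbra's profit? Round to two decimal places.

With the rival's output fixed at 45, Umbra's profit is π_U = (107 - 45 - q_U)q_U - (11q_U + q_U²) = (62 - q_U)q_U - (11q_U + q_U²).
∂π_U/∂q_U = 51 - 4q_U = 0, so q_U = 51/4.

12.75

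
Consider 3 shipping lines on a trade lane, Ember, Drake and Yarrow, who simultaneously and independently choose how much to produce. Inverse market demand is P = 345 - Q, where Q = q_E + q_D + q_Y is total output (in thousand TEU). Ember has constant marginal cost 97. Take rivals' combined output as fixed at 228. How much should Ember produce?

With rivals' combined output fixed at 228, Ember's profit is π_E = (345 - 228 - q_E)q_E - (97q_E) = (117 - q_E)q_E - (97q_E).
∂π_E/∂q_E = 20 - 2q_E = 0, so q_E = 10.

10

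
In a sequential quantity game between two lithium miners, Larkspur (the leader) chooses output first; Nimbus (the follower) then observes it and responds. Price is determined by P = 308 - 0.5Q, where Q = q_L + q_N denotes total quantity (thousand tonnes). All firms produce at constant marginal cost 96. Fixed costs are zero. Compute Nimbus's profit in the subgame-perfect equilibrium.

The follower Nimbus best-responds to any q_L: π_N = (308 - 0.5Q)q_N - 96q_N.
Setting the follower's marginal profit to zero, 212 - (1/2)q_L - q_N = 0, i.e. q_N = (212 - (1/2)q_L).
The leader anticipates this reaction. Substituting into P = 308 - 0.5Q gives P = 202 - (1/4)q_L, so π_L = (202 - (1/4)q_L)q_L - 96q_L.
Maximising: ∂π_L/∂q_L = 106 - (1/2)q_L = 0, giving q_L = 212.
Then q_N = (212 - (1/2)·212) = 106.
Price P = 308 - (1/2)·318 = 149.
Nimbus's profit: (149 - 96)·106 = 5618.

5618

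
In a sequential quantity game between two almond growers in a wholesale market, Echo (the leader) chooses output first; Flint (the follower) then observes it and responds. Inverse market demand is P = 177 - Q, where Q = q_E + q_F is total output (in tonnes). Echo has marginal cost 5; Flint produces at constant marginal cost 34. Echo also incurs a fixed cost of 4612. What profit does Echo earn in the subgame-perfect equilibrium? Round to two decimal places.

438.13

The follower Flint best-responds to any q_E: π_F = (177 - Q)q_F - 34q_F.
∂π_F/∂q_F = 143 - q_E - 2q_F = 0 gives the reaction function q_F = (143 - q_E)/2.
Echo substitutes q_F(q_E) into its own profit: π_E = q_E(177 - q_E - (143 - q_E)/2) - 5q_E = (211/2 - (1/2)q_E)q_E - 5q_E.
Leader FOC: 201/2 - q_E = 0, so q_E = 201/2.
Then q_F = (143 - 201/2)/2 = 85/4.
Price P = 177 - 487/4 = 221/4.
Echo's profit: (221/4 - 5)·(201/2) - 4612 = 438.1250.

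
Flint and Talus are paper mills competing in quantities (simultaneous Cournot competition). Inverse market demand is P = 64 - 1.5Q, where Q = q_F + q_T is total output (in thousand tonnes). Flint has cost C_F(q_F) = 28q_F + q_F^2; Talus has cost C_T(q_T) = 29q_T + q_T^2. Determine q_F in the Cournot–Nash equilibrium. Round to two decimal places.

Flint's profit: π_F = (64 - 1.5Q)q_F - (28q_F + q_F²). Setting ∂π_F/∂q_F = 0: 36 - 5q_F - (3/2)(q_T) = 0.
Talus's profit: π_T = (64 - 1.5Q)q_T - (29q_T + q_T²). Setting ∂π_T/∂q_T = 0: 35 - 5q_T - (3/2)(q_F) = 0.
Rearranging gives the reaction functions q_F = (36 - (3/2)q_T)/5 and q_T = (35 - (3/2)q_F)/5.
Solving the pair: q_F = 510/91, q_T = 484/91.

5.60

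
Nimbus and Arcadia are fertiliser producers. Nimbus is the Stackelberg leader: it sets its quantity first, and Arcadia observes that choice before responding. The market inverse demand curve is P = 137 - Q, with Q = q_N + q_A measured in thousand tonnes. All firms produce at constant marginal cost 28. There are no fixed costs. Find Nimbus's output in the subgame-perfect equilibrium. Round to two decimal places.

Solve by backward induction. Given q_N, the follower Arcadia maximises π_A = (137 - q_N - q_A)q_A - 28q_A.
Follower FOC: 109 - q_N - 2q_A = 0, so q_A(q_N) = (109 - q_N)/2.
The leader anticipates this reaction. Substituting into P = 137 - Q gives P = 165/2 - (1/2)q_N, so π_N = (165/2 - (1/2)q_N)q_N - 28q_N.
Maximising: ∂π_N/∂q_N = 109/2 - q_N = 0, giving q_N = 109/2.
Then q_A = (109 - 109/2)/2 = 109/4.

54.50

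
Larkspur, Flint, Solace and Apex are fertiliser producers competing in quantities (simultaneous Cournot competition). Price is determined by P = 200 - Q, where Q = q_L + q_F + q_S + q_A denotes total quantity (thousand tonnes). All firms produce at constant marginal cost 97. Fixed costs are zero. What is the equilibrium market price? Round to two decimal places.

A representative firm's profit is π_i = q_i(200 - Q) - 97q_i.
Setting ∂π_i/∂q_i = 0 with rivals' quantities fixed: 103 - 2q_i - Σ_{j≠i} q_j = 0.
By symmetry each firm produces the same amount; substituting Σ_{j≠i} q_j = 3q_i yields q_i = 103/5.
Total output Q = 412/5, so price P = 200 - 412/5 = 588/5.

117.60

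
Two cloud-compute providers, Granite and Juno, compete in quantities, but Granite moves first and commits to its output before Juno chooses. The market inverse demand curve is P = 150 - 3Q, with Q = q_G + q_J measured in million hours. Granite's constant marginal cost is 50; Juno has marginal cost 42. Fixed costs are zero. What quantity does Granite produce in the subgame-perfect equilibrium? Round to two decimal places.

Solve by backward induction. Given q_G, the follower Juno maximises π_J = (150 - 3q_G - 3q_J)q_J - 42q_J.
Follower FOC: 108 - 3q_G - 6q_J = 0, so q_J(q_G) = (108 - 3q_G)/6.
Granite substitutes q_J(q_G) into its own profit: π_G = q_G(150 - 3q_G - (108 - 3q_G)/2) - 50q_G = (96 - (3/2)q_G)q_G - 50q_G.
Leader FOC: 46 - 3q_G = 0, so q_G = 46/3.
Then q_J = (108 - 3·(46/3))/6 = 31/3.

15.33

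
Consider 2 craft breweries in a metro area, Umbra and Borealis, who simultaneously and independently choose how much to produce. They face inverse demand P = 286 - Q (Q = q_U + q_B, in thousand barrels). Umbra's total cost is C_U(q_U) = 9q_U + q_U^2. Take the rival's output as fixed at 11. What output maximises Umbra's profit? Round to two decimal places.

With the rival's output fixed at 11, Umbra's profit is π_U = (286 - 11 - q_U)q_U - (9q_U + q_U²) = (275 - q_U)q_U - (9q_U + q_U²).
∂π_U/∂q_U = 266 - 4q_U = 0, so q_U = 133/2.

66.50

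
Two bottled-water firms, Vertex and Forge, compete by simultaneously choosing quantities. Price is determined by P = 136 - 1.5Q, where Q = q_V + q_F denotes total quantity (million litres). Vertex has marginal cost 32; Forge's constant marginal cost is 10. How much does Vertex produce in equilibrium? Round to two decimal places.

Vertex's profit: π_V = (136 - 1.5Q)q_V - (32q_V). Setting ∂π_V/∂q_V = 0: 104 - 3q_V - (3/2)(q_F) = 0.
Forge's profit: π_F = (136 - 1.5Q)q_F - (10q_F). Setting ∂π_F/∂q_F = 0: 126 - 3q_F - (3/2)(q_V) = 0.
So q_V = (104 - (3/2)q_F)/3 and q_F = (126 - (3/2)q_V)/3.
Solving the pair: q_V = 164/9, q_F = 296/9.

18.22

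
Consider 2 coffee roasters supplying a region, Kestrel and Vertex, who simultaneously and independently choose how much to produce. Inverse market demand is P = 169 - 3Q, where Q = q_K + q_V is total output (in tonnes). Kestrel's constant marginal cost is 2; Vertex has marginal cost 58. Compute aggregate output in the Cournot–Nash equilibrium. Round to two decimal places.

Kestrel's profit: π_K = (169 - 3Q)q_K - (2q_K). Setting ∂π_K/∂q_K = 0: 167 - 6q_K - 3(q_V) = 0.
Vertex's profit: π_V = (169 - 3Q)q_V - (58q_V). Setting ∂π_V/∂q_V = 0: 111 - 6q_V - 3(q_K) = 0.
So q_K = (167 - 3q_V)/6 and q_V = (111 - 3q_K)/6.
Substituting one into the other gives q_K = 223/9 and q_V = 55/9.
Total output Q = 223/9 + 55/9 = 278/9.

30.89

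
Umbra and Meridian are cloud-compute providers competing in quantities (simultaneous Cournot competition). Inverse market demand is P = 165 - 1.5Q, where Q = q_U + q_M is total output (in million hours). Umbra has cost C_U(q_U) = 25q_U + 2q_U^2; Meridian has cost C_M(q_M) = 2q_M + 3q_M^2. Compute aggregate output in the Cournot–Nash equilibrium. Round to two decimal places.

Umbra's profit: π_U = (165 - 1.5Q)q_U - (25q_U + 2q_U²). Setting ∂π_U/∂q_U = 0: 140 - 7q_U - (3/2)(q_M) = 0.
Meridian's profit: π_M = (165 - 1.5Q)q_M - (2q_M + 3q_M²). Setting ∂π_M/∂q_M = 0: 163 - 9q_M - (3/2)(q_U) = 0.
Best responses: q_U = (140 - (3/2)q_M)/7, q_M = (163 - (3/2)q_U)/9.
Solving the pair: q_U = 1354/81, q_M = 15.3251.
Total output Q = 1354/81 + 15.3251 = 32.0412.

32.04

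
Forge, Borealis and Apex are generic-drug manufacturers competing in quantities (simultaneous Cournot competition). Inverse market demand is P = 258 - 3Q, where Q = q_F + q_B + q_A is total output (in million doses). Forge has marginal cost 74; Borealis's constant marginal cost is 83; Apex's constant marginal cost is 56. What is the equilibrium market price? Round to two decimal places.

Forge's profit: π_F = (258 - 3Q)q_F - (74q_F). Setting ∂π_F/∂q_F = 0: 184 - 6q_F - 3(q_B + q_A) = 0.
Borealis's profit: π_B = (258 - 3Q)q_B - (83q_B). Setting ∂π_B/∂q_B = 0: 175 - 6q_B - 3(q_F + q_A) = 0.
Apex's profit: π_A = (258 - 3Q)q_A - (56q_A). Setting ∂π_A/∂q_A = 0: 202 - 6q_A - 3(q_F + q_B) = 0.
Adding the 3 conditions: 561 − 6Q − 6Q = 0, i.e. Q = 187/4.
Back-substituting: q_F = (184 − 561/4)/3 = 175/12, q_B = (175 − 561/4)/3 = 139/12, q_A = (202 − 561/4)/3 = 247/12.
Total output Q = 187/4, so price P = 258 - 3·(187/4) = 471/4.

117.75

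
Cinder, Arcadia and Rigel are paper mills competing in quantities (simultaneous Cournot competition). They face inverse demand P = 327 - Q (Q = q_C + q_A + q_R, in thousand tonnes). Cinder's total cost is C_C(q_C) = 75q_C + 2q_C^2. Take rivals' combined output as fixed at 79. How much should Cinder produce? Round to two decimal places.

With rivals' combined output fixed at 79, Cinder's profit is π_C = (327 - 79 - q_C)q_C - (75q_C + 2q_C²) = (248 - q_C)q_C - (75q_C + 2q_C²).
∂π_C/∂q_C = 173 - 6q_C = 0, so q_C = 173/6.

28.83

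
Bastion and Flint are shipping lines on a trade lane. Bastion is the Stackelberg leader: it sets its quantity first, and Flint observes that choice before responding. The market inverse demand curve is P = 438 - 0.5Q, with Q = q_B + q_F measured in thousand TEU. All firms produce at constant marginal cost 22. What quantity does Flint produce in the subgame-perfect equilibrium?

Solve by backward induction. Given q_B, the follower Flint maximises π_F = (438 - (1/2)q_B - (1/2)q_F)q_F - 22q_F.
Follower FOC: 416 - (1/2)q_B - q_F = 0, so q_F(q_B) = (416 - (1/2)q_B).
Bastion substitutes q_F(q_B) into its own profit: π_B = q_B(438 - (1/2)q_B - (416 - (1/2)q_B)/2) - 22q_B = (230 - (1/4)q_B)q_B - 22q_B.
Maximising: ∂π_B/∂q_B = 208 - (1/2)q_B = 0, giving q_B = 416.
Then q_F = (416 - (1/2)·416) = 208.

208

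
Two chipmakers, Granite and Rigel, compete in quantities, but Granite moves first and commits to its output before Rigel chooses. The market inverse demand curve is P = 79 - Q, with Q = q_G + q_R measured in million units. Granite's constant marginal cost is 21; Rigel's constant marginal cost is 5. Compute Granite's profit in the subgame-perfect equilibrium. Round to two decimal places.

220.50

Solve by backward induction. Given q_G, the follower Rigel maximises π_R = (79 - q_G - q_R)q_R - 5q_R.
Setting the follower's marginal profit to zero, 74 - q_G - 2q_R = 0, i.e. q_R = (74 - q_G)/2.
The leader anticipates this reaction. Substituting into P = 79 - Q gives P = 42 - (1/2)q_G, so π_G = (42 - (1/2)q_G)q_G - 21q_G.
Maximising: ∂π_G/∂q_G = 21 - q_G = 0, giving q_G = 21.
Then q_R = (74 - 21)/2 = 53/2.
Price P = 79 - 95/2 = 63/2.
Granite's profit: (63/2 - 21)·21 = 441/2.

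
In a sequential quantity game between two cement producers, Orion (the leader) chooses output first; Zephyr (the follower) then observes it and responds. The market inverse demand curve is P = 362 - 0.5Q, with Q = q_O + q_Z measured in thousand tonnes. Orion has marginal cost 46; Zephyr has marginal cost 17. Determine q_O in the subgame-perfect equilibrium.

287

The follower Zephyr best-responds to any q_O: π_Z = (362 - 0.5Q)q_Z - 17q_Z.
∂π_Z/∂q_Z = 345 - (1/2)q_O - q_Z = 0 gives the reaction function q_Z = (345 - (1/2)q_O).
The leader anticipates this reaction. Substituting into P = 362 - 0.5Q gives P = 379/2 - (1/4)q_O, so π_O = (379/2 - (1/4)q_O)q_O - 46q_O.
The leader's first-order condition 287/2 - (1/2)q_O = 0 yields q_O = 287.
Then q_Z = (345 - (1/2)·287) = 403/2.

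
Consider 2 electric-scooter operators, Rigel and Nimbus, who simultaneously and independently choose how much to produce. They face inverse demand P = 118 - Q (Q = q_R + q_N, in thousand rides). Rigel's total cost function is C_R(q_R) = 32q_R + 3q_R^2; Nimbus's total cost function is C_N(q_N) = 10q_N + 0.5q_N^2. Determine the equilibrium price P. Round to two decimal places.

77.65

Rigel's profit: π_R = (118 - Q)q_R - (32q_R + 3q_R²). Setting ∂π_R/∂q_R = 0: 86 - 8q_R - (q_N) = 0.
Nimbus's first-order condition: 108 - 3q_N - (q_R) = 0.
So q_R = (86 - q_N)/8 and q_N = (108 - q_R)/3.
Substituting one into the other gives q_R = 150/23 and q_N = 778/23.
Total output Q = 928/23, so price P = 118 - 928/23 = 1786/23.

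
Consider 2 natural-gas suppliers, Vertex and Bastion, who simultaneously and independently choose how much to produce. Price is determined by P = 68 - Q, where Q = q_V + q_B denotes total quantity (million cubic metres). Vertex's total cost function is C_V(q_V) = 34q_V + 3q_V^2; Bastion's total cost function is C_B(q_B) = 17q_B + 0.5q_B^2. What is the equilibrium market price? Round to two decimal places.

49.52

Vertex's profit: π_V = (68 - Q)q_V - (34q_V + 3q_V²). Setting ∂π_V/∂q_V = 0: 34 - 8q_V - (q_B) = 0.
Bastion's first-order condition: 51 - 3q_B - (q_V) = 0.
Best responses: q_V = (34 - q_B)/8, q_B = (51 - q_V)/3.
Solving the pair: q_V = 51/23, q_B = 374/23.
Total output Q = 425/23, so price P = 68 - 425/23 = 1139/23.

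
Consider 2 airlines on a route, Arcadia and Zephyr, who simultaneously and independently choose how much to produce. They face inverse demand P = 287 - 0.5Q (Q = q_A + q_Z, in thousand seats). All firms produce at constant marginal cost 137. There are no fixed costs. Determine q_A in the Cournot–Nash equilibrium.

100

Each firm earns π_i = (287 - 0.5Q)q_i - 137q_i.
First-order condition (treating rivals' output as given): 150 - q_i - (1/2)q_j = 0.
With identical firms every q_j equals q_i, so q_j = q_i and 150 = (3/2)q_i, giving q_i = 100.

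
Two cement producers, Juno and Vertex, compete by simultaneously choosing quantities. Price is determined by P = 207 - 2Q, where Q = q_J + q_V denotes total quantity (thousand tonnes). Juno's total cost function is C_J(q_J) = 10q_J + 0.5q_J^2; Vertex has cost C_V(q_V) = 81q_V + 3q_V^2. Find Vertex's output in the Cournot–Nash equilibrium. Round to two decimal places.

Juno's profit: π_J = (207 - 2Q)q_J - (10q_J + (1/2)q_J²). Setting ∂π_J/∂q_J = 0: 197 - 5q_J - 2(q_V) = 0.
Vertex's first-order condition: 126 - 10q_V - 2(q_J) = 0.
Best responses: q_J = (197 - 2q_V)/5, q_V = (126 - 2q_J)/10.
Solving the pair: q_J = 859/23, q_V = 118/23.

5.13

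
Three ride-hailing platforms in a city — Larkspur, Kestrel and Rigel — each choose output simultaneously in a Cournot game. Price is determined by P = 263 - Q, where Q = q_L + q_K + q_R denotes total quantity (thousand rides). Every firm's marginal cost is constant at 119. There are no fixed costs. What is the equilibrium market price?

A representative firm's profit is π_i = q_i(263 - Q) - 119q_i.
Setting ∂π_i/∂q_i = 0 with rivals' quantities fixed: 144 - 2q_i - Σ_{j≠i} q_j = 0.
With identical firms every q_j equals q_i, so Σ_{j≠i} q_j = 2q_i and 144 = 4q_i, giving q_i = 36.
Total output Q = 108, so price P = 263 - 108 = 155.

155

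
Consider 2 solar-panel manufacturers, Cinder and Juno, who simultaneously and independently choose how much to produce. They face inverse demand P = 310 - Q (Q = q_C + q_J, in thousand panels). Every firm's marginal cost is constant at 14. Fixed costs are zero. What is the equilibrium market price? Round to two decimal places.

112.67

Each firm earns π_i = (310 - Q)q_i - 14q_i.
Setting ∂π_i/∂q_i = 0 with rivals' quantities fixed: 296 - 2q_i - q_j = 0.
By symmetry each firm produces the same amount; substituting q_j = q_i yields q_i = 296/3.
Total output Q = 592/3, so price P = 310 - 592/3 = 338/3.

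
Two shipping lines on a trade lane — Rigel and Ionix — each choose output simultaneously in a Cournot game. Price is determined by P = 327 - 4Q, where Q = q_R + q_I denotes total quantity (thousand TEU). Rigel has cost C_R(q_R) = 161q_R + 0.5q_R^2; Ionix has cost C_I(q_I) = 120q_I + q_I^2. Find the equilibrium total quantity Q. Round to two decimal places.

27.45

Rigel's profit: π_R = (327 - 4Q)q_R - (161q_R + (1/2)q_R²). Setting ∂π_R/∂q_R = 0: 166 - 9q_R - 4(q_I) = 0.
Ionix's profit: π_I = (327 - 4Q)q_I - (120q_I + q_I²). Setting ∂π_I/∂q_I = 0: 207 - 10q_I - 4(q_R) = 0.
Rearranging gives the reaction functions q_R = (166 - 4q_I)/9 and q_I = (207 - 4q_R)/10.
Solving the pair: q_R = 416/37, q_I = 1199/74.
Total output Q = 416/37 + 1199/74 = 27.4459.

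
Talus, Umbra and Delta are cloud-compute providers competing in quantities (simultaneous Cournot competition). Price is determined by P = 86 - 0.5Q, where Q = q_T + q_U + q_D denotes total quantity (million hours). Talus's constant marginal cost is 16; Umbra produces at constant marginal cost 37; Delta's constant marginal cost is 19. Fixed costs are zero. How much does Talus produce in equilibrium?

47

Talus's profit: π_T = (86 - 0.5Q)q_T - (16q_T). Setting ∂π_T/∂q_T = 0: 70 - q_T - (1/2)(q_U + q_D) = 0.
Umbra's profit: π_U = (86 - 0.5Q)q_U - (37q_U). Setting ∂π_U/∂q_U = 0: 49 - q_U - (1/2)(q_T + q_D) = 0.
Delta's profit: π_D = (86 - 0.5Q)q_D - (19q_D). Setting ∂π_D/∂q_D = 0: 67 - q_D - (1/2)(q_T + q_U) = 0.
Summing all 3 equations gives 186 − 2Q = 0, hence Q = 93.
Back-substituting: q_T = (70 − 93/2)/(1/2) = 47, q_U = (49 − 93/2)/(1/2) = 5, q_D = (67 − 93/2)/(1/2) = 41.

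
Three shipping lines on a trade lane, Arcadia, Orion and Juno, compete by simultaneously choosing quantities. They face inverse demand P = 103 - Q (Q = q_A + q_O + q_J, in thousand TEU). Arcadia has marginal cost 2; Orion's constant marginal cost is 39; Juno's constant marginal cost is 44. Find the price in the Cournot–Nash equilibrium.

47

Arcadia's profit: π_A = (103 - Q)q_A - (2q_A). Setting ∂π_A/∂q_A = 0: 101 - 2q_A - (q_O + q_J) = 0.
Orion's profit: π_O = (103 - Q)q_O - (39q_O). Setting ∂π_O/∂q_O = 0: 64 - 2q_O - (q_A + q_J) = 0.
Juno's first-order condition: 59 - 2q_J - (q_A + q_O) = 0.
Adding the 3 conditions: 224 − 2Q − 2Q = 0, i.e. Q = 56.
Back-substituting: q_A = (101 − 56) = 45, q_O = (64 − 56) = 8, q_J = (59 − 56) = 3.
Total output Q = 56, so price P = 103 - 56 = 47.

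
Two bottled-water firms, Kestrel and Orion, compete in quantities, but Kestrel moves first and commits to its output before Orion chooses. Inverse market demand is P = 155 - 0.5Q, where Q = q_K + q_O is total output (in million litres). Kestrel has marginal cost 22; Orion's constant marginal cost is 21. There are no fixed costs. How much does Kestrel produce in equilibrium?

132

Solve by backward induction. Given q_K, the follower Orion maximises π_O = (155 - (1/2)q_K - (1/2)q_O)q_O - 21q_O.
Follower FOC: 134 - (1/2)q_K - q_O = 0, so q_O(q_K) = (134 - (1/2)q_K).
The leader anticipates this reaction. Substituting into P = 155 - 0.5Q gives P = 88 - (1/4)q_K, so π_K = (88 - (1/4)q_K)q_K - 22q_K.
Leader FOC: 66 - (1/2)q_K = 0, so q_K = 132.
Then q_O = (134 - (1/2)·132) = 68.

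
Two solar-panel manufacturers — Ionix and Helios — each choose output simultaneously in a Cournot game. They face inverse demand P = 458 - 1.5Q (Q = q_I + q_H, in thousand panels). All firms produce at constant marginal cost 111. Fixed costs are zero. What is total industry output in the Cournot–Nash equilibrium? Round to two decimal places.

A representative firm's profit is π_i = q_i(458 - 1.5Q) - 111q_i.
First-order condition (treating rivals' output as given): 347 - 3q_i - (3/2)q_j = 0.
With identical firms every q_j equals q_i, so q_j = q_i and 347 = (9/2)q_i, giving q_i = 694/9.
Total output Q = 694/9 + 694/9 = 1388/9.

154.22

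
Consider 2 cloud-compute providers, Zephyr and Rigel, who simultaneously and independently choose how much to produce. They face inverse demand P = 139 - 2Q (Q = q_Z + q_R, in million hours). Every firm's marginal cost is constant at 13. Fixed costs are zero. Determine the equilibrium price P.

A representative firm's profit is π_i = q_i(139 - 2Q) - 13q_i.
First-order condition (treating rivals' output as given): 126 - 4q_i - 2q_j = 0.
By symmetry each firm produces the same amount; substituting q_j = q_i yields q_i = 126/6 = 21.
Total output Q = 42, so price P = 139 - 2·42 = 55.

55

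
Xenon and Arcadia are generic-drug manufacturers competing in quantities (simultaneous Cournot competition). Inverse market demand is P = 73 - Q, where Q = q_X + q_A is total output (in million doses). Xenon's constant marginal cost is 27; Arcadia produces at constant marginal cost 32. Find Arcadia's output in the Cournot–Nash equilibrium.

Xenon's profit: π_X = (73 - Q)q_X - (27q_X). Setting ∂π_X/∂q_X = 0: 46 - 2q_X - (q_A) = 0.
Arcadia's profit: π_A = (73 - Q)q_A - (32q_A). Setting ∂π_A/∂q_A = 0: 41 - 2q_A - (q_X) = 0.
So q_X = (46 - q_A)/2 and q_A = (41 - q_X)/2.
Substituting one into the other gives q_X = 17 and q_A = 12.

12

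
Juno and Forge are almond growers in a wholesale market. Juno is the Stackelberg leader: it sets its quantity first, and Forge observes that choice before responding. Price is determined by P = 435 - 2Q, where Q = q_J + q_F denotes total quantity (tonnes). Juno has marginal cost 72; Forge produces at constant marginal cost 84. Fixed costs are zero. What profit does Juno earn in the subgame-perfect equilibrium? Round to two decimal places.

8789.06

Solve by backward induction. Given q_J, the follower Forge maximises π_F = (435 - 2q_J - 2q_F)q_F - 84q_F.
Setting the follower's marginal profit to zero, 351 - 2q_J - 4q_F = 0, i.e. q_F = (351 - 2q_J)/4.
The leader anticipates this reaction. Substituting into P = 435 - 2Q gives P = 519/2 - q_J, so π_J = (519/2 - q_J)q_J - 72q_J.
Maximising: ∂π_J/∂q_J = 375/2 - 2q_J = 0, giving q_J = 375/4.
Then q_F = (351 - 2·(375/4))/4 = 327/8.
Price P = 435 - 2·(1077/8) = 663/4.
Juno's profit: (663/4 - 72)·(375/4) = 8789.0625.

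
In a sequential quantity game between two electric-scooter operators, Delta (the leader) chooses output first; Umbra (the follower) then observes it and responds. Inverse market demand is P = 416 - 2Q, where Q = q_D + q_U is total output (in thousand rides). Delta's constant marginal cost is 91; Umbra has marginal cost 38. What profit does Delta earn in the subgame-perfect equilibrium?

4624

Solve by backward induction. Given q_D, the follower Umbra maximises π_U = (416 - 2q_D - 2q_U)q_U - 38q_U.
Follower FOC: 378 - 2q_D - 4q_U = 0, so q_U(q_D) = (378 - 2q_D)/4.
The leader anticipates this reaction. Substituting into P = 416 - 2Q gives P = 227 - q_D, so π_D = (227 - q_D)q_D - 91q_D.
The leader's first-order condition 136 - 2q_D = 0 yields q_D = 68.
Then q_U = (378 - 2·68)/4 = 121/2.
Price P = 416 - 2·(257/2) = 159.
Delta's profit: (159 - 91)·68 = 4624.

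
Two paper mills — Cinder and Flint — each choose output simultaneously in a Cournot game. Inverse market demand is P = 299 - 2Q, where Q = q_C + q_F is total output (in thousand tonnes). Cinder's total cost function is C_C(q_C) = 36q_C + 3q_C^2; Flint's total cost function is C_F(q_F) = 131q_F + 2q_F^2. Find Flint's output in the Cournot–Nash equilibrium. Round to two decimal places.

Cinder's profit: π_C = (299 - 2Q)q_C - (36q_C + 3q_C²). Setting ∂π_C/∂q_C = 0: 263 - 10q_C - 2(q_F) = 0.
Flint's first-order condition: 168 - 8q_F - 2(q_C) = 0.
Rearranging gives the reaction functions q_C = (263 - 2q_F)/10 and q_F = (168 - 2q_C)/8.
Solving the pair: q_C = 442/19, q_F = 577/38.

15.18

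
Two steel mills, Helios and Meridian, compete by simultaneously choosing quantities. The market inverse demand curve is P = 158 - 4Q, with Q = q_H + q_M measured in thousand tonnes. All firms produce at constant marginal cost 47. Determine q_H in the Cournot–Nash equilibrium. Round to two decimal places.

9.25

A representative firm's profit is π_i = q_i(158 - 4Q) - 47q_i.
First-order condition (treating rivals' output as given): 111 - 8q_i - 4q_j = 0.
With identical firms every q_j equals q_i, so q_j = q_i and 111 = 12q_i, giving q_i = 37/4.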